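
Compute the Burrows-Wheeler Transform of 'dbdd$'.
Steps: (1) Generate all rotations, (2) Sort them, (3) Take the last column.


Rotations (sorted):
  0: $dbdd -> last char: d
  1: bdd$d -> last char: d
  2: d$dbd -> last char: d
  3: dbdd$ -> last char: $
  4: dd$db -> last char: b


BWT = ddd$b


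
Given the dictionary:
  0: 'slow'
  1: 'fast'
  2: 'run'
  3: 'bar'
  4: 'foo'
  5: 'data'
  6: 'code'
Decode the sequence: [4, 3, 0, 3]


Look up each index in the dictionary:
  4 -> 'foo'
  3 -> 'bar'
  0 -> 'slow'
  3 -> 'bar'

Decoded: "foo bar slow bar"


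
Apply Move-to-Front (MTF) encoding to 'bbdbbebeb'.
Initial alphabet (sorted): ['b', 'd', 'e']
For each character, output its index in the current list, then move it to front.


MTF encoding:
'b': index 0 in ['b', 'd', 'e'] -> ['b', 'd', 'e']
'b': index 0 in ['b', 'd', 'e'] -> ['b', 'd', 'e']
'd': index 1 in ['b', 'd', 'e'] -> ['d', 'b', 'e']
'b': index 1 in ['d', 'b', 'e'] -> ['b', 'd', 'e']
'b': index 0 in ['b', 'd', 'e'] -> ['b', 'd', 'e']
'e': index 2 in ['b', 'd', 'e'] -> ['e', 'b', 'd']
'b': index 1 in ['e', 'b', 'd'] -> ['b', 'e', 'd']
'e': index 1 in ['b', 'e', 'd'] -> ['e', 'b', 'd']
'b': index 1 in ['e', 'b', 'd'] -> ['b', 'e', 'd']


Output: [0, 0, 1, 1, 0, 2, 1, 1, 1]


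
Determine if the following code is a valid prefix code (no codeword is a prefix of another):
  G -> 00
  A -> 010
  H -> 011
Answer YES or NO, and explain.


Checking each pair (does one codeword prefix another?):
  G='00' vs A='010': no prefix
  G='00' vs H='011': no prefix
  A='010' vs G='00': no prefix
  A='010' vs H='011': no prefix
  H='011' vs G='00': no prefix
  H='011' vs A='010': no prefix
No violation found over all pairs.

YES -- this is a valid prefix code. No codeword is a prefix of any other codeword.


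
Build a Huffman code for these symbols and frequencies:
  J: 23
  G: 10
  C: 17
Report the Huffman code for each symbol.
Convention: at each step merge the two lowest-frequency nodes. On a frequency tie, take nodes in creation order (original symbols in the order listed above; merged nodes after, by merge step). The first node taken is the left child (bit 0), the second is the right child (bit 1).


Huffman tree construction:
Step 1: Merge G(10) + C(17) = 27
Step 2: Merge J(23) + (G+C)(27) = 50
Read each symbol's code off the tree from the root (left child = 0, right child = 1).

Codes:
  J: 0 (length 1)
  G: 10 (length 2)
  C: 11 (length 2)
Average code length: 77/50 = 1.5400 bits/symbol


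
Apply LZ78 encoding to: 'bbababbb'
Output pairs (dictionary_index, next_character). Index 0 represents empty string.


LZ78 encoding steps:
Dictionary: {0: ''}
Step 1: w='' (idx 0), next='b' -> output (0, 'b'), add 'b' as idx 1
Step 2: w='b' (idx 1), next='a' -> output (1, 'a'), add 'ba' as idx 2
Step 3: w='ba' (idx 2), next='b' -> output (2, 'b'), add 'bab' as idx 3
Step 4: w='b' (idx 1), next='b' -> output (1, 'b'), add 'bb' as idx 4


Encoded: [(0, 'b'), (1, 'a'), (2, 'b'), (1, 'b')]


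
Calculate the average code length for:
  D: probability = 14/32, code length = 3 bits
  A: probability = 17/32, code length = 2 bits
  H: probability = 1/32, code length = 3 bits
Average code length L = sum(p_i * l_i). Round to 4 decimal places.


Weighted contributions p_i * l_i:
  D: (14/32) * 3 = 42/32
  A: (17/32) * 2 = 34/32
  H: (1/32) * 3 = 3/32
Sum = (42 + 34 + 3)/32 = 79/32

L = 79/32 = 2.4688 bits/symbol


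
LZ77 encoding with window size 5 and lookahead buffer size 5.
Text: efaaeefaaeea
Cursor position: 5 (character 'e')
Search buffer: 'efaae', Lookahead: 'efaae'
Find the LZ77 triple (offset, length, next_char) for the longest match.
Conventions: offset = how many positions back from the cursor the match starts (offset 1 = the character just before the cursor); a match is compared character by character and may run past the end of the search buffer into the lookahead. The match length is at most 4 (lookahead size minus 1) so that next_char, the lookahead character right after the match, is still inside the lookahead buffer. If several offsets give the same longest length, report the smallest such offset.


Try each offset into the search buffer:
  offset=1 (pos 4, char 'e'): match length 1
  offset=2 (pos 3, char 'a'): match length 0
  offset=3 (pos 2, char 'a'): match length 0
  offset=4 (pos 1, char 'f'): match length 0
  offset=5 (pos 0, char 'e'): match length 4
Longest match has length 4 at offset 5.
next_char = character at position 5 + 4 = 9 -> 'e'

Best match: offset=5, length=4 (matching 'efaa' starting at position 0)
LZ77 triple: (5, 4, 'e')


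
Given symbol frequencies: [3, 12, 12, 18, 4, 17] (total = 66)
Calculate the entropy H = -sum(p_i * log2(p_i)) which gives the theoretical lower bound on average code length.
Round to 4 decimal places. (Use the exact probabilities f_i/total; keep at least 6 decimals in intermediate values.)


Per-symbol terms -p_i * log2(p_i) with p_i = f_i/66:
  p = 3/66 = 0.045455: log2(p) = -4.459432, -p*log2(p) = 0.202701
  p = 12/66 = 0.181818: log2(p) = -2.459432, -p*log2(p) = 0.447169
  p = 12/66 = 0.181818: log2(p) = -2.459432, -p*log2(p) = 0.447169
  p = 18/66 = 0.272727: log2(p) = -1.874469, -p*log2(p) = 0.511219
  p = 4/66 = 0.060606: log2(p) = -4.044394, -p*log2(p) = 0.245115
  p = 17/66 = 0.257576: log2(p) = -1.956931, -p*log2(p) = 0.504058
H = 0.202701 + 0.447169 + 0.447169 + 0.511219 + 0.245115 + 0.504058 = 2.357431

H = 2.3574 bits/symbol


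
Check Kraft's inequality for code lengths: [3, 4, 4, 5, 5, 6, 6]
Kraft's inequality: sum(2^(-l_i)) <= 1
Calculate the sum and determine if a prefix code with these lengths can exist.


Sum = 2^(-3) + 2^(-4) + 2^(-4) + 2^(-5) + 2^(-5) + 2^(-6) + 2^(-6)
    = 0.125 + 0.0625 + 0.0625 + 0.03125 + 0.03125 + 0.015625 + 0.015625
    = 22/64 = 0.34375
Since 0.34375 <= 1, Kraft's inequality IS satisfied.
A prefix code with these lengths CAN exist.

Kraft sum = 0.34375. Satisfied.


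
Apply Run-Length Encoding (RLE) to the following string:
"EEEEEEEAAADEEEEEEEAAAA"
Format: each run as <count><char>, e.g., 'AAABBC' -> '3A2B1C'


Scanning runs left to right:
  i=0: run of 'E' x 7 -> '7E'
  i=7: run of 'A' x 3 -> '3A'
  i=10: run of 'D' x 1 -> '1D'
  i=11: run of 'E' x 7 -> '7E'
  i=18: run of 'A' x 4 -> '4A'

RLE = 7E3A1D7E4A


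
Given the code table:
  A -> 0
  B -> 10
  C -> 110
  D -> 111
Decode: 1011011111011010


Decoding:
10 -> B
110 -> C
111 -> D
110 -> C
110 -> C
10 -> B


Result: BCDCCB


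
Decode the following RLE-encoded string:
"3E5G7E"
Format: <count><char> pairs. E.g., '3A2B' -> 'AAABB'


Expanding each <count><char> pair:
  3E -> 'EEE'
  5G -> 'GGGGG'
  7E -> 'EEEEEEE'

Decoded = EEEGGGGGEEEEEEE


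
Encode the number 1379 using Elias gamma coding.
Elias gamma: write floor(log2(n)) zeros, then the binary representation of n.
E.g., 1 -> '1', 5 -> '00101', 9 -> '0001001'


num_bits = floor(log2(1379)) + 1 = 11
leading_zeros = num_bits - 1 = 10
binary(1379) = 10101100011

Elias gamma(1379) = '0000000000' + '10101100011' = 000000000010101100011 (21 bits)


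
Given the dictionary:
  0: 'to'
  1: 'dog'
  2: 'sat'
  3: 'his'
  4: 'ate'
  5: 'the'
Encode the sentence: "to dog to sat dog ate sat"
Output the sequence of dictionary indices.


Look up each word in the dictionary:
  'to' -> 0
  'dog' -> 1
  'to' -> 0
  'sat' -> 2
  'dog' -> 1
  'ate' -> 4
  'sat' -> 2

Encoded: [0, 1, 0, 2, 1, 4, 2]


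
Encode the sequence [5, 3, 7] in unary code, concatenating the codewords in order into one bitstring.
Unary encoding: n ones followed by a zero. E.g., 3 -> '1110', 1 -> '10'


Encode each number as n ones followed by a terminating 0:
  5 -> 111110 (6 bits)
  3 -> 1110 (4 bits)
  7 -> 11111110 (8 bits)
Total length = 6 + 4 + 8 = 18 bits.

Unary([5, 3, 7]) = 111110111011111110 (18 bits)


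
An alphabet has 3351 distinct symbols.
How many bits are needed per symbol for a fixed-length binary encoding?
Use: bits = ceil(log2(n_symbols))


log2(3351) = 11.7104
Bracket: 2^11 = 2048 < 3351 <= 2^12 = 4096
So ceil(log2(3351)) = 12

bits = ceil(log2(3351)) = ceil(11.7104) = 12 bits


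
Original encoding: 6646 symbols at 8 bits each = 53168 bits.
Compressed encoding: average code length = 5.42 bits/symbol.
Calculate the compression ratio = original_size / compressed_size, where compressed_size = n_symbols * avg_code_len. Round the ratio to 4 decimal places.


original_size = n_symbols * orig_bits = 6646 * 8 = 53168 bits
compressed_size = n_symbols * avg_code_len = 6646 * 5.42 = 36021.32 bits
ratio = original_size / compressed_size = 53168 / 36021.32 = 1.476

Compression ratio = 1.476


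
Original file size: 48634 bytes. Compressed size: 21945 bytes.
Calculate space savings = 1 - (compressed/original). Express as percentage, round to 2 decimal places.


ratio = compressed/original = 21945/48634 = 0.451228
savings = 1 - ratio = 1 - 0.451228 = 0.548772
as a percentage: 0.548772 * 100 = 54.88%

Space savings = 1 - 21945/48634 = 54.88%


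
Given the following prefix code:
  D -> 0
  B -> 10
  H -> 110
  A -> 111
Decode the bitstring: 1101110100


Decoding step by step:
Bits 110 -> H
Bits 111 -> A
Bits 0 -> D
Bits 10 -> B
Bits 0 -> D


Decoded message: HADBD


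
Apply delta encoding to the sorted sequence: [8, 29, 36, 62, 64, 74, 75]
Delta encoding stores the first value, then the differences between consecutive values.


First value: 8
Deltas:
  29 - 8 = 21
  36 - 29 = 7
  62 - 36 = 26
  64 - 62 = 2
  74 - 64 = 10
  75 - 74 = 1


Delta encoded: [8, 21, 7, 26, 2, 10, 1]


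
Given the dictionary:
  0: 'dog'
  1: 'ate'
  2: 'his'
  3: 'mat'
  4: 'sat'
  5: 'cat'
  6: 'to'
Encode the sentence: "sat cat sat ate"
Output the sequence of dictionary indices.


Look up each word in the dictionary:
  'sat' -> 4
  'cat' -> 5
  'sat' -> 4
  'ate' -> 1

Encoded: [4, 5, 4, 1]


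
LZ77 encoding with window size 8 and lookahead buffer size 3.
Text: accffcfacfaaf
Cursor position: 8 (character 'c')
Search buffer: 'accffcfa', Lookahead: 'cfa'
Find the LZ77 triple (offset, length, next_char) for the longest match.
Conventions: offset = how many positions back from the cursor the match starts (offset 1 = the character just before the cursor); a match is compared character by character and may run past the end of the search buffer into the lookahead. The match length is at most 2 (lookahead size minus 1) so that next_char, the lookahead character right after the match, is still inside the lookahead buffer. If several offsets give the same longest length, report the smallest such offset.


Try each offset into the search buffer:
  offset=1 (pos 7, char 'a'): match length 0
  offset=2 (pos 6, char 'f'): match length 0
  offset=3 (pos 5, char 'c'): match length 2
  offset=4 (pos 4, char 'f'): match length 0
  offset=5 (pos 3, char 'f'): match length 0
  offset=6 (pos 2, char 'c'): match length 2
  offset=7 (pos 1, char 'c'): match length 1
  offset=8 (pos 0, char 'a'): match length 0
Longest match has length 2, found at offsets 3, 6; take the smallest, offset 3.
next_char = character at position 8 + 2 = 10 -> 'a'

Best match: offset=3, length=2 (matching 'cf' starting at position 5)
LZ77 triple: (3, 2, 'a')


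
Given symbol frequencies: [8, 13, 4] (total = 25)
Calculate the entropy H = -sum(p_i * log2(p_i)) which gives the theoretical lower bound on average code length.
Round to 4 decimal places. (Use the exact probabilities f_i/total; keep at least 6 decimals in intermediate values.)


Per-symbol terms -p_i * log2(p_i) with p_i = f_i/25:
  p = 8/25 = 0.320000: log2(p) = -1.643856, -p*log2(p) = 0.526034
  p = 13/25 = 0.520000: log2(p) = -0.943416, -p*log2(p) = 0.490577
  p = 4/25 = 0.160000: log2(p) = -2.643856, -p*log2(p) = 0.423017
H = 0.526034 + 0.490577 + 0.423017 = 1.439628

H = 1.4396 bits/symbol


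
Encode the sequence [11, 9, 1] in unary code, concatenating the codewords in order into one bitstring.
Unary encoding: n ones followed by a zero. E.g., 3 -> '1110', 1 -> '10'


Encode each number as n ones followed by a terminating 0:
  11 -> 111111111110 (12 bits)
  9 -> 1111111110 (10 bits)
  1 -> 10 (2 bits)
Total length = 12 + 10 + 2 = 24 bits.

Unary([11, 9, 1]) = 111111111110111111111010 (24 bits)


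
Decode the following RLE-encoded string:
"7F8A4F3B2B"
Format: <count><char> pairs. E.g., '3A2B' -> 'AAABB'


Expanding each <count><char> pair:
  7F -> 'FFFFFFF'
  8A -> 'AAAAAAAA'
  4F -> 'FFFF'
  3B -> 'BBB'
  2B -> 'BB'

Decoded = FFFFFFFAAAAAAAAFFFFBBBBB


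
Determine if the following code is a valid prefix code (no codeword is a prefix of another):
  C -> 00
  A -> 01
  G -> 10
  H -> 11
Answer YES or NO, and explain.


Checking each pair (does one codeword prefix another?):
  C='00' vs A='01': no prefix
  C='00' vs G='10': no prefix
  C='00' vs H='11': no prefix
  A='01' vs C='00': no prefix
  A='01' vs G='10': no prefix
  A='01' vs H='11': no prefix
  G='10' vs C='00': no prefix
  G='10' vs A='01': no prefix
  G='10' vs H='11': no prefix
  H='11' vs C='00': no prefix
  H='11' vs A='01': no prefix
  H='11' vs G='10': no prefix
No violation found over all pairs.

YES -- this is a valid prefix code. No codeword is a prefix of any other codeword.


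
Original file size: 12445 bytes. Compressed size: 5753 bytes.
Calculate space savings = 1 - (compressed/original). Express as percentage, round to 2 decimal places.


ratio = compressed/original = 5753/12445 = 0.462274
savings = 1 - ratio = 1 - 0.462274 = 0.537726
as a percentage: 0.537726 * 100 = 53.77%

Space savings = 1 - 5753/12445 = 53.77%


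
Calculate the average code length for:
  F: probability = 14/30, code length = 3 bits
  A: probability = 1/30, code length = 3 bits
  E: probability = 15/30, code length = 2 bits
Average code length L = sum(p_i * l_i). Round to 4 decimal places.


Weighted contributions p_i * l_i:
  F: (14/30) * 3 = 42/30
  A: (1/30) * 3 = 3/30
  E: (15/30) * 2 = 30/30
Sum = (42 + 3 + 30)/30 = 75/30

L = 75/30 = 2.5000 bits/symbol


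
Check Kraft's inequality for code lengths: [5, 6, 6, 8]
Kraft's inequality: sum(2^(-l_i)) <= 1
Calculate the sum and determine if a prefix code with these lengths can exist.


Sum = 2^(-5) + 2^(-6) + 2^(-6) + 2^(-8)
    = 0.03125 + 0.015625 + 0.015625 + 0.00390625
    = 17/256 = 0.06640625
Since 0.06640625 <= 1, Kraft's inequality IS satisfied.
A prefix code with these lengths CAN exist.

Kraft sum = 0.06640625. Satisfied.


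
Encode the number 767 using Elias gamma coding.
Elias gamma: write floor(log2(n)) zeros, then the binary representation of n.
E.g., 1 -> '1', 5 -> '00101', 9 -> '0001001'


num_bits = floor(log2(767)) + 1 = 10
leading_zeros = num_bits - 1 = 9
binary(767) = 1011111111

Elias gamma(767) = '000000000' + '1011111111' = 0000000001011111111 (19 bits)


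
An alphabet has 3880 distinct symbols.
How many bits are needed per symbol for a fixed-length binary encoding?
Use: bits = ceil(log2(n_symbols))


log2(3880) = 11.9218
Bracket: 2^11 = 2048 < 3880 <= 2^12 = 4096
So ceil(log2(3880)) = 12

bits = ceil(log2(3880)) = ceil(11.9218) = 12 bits


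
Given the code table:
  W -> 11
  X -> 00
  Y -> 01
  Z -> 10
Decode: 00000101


Decoding:
00 -> X
00 -> X
01 -> Y
01 -> Y


Result: XXYY


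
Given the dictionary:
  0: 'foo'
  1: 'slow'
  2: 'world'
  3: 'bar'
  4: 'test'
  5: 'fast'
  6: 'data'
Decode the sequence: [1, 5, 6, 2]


Look up each index in the dictionary:
  1 -> 'slow'
  5 -> 'fast'
  6 -> 'data'
  2 -> 'world'

Decoded: "slow fast data world"


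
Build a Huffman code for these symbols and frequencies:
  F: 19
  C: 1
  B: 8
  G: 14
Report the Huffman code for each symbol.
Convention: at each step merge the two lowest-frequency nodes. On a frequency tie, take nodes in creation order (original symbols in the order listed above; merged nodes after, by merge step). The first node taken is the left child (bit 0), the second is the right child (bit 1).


Huffman tree construction:
Step 1: Merge C(1) + B(8) = 9
Step 2: Merge (C+B)(9) + G(14) = 23
Step 3: Merge F(19) + ((C+B)+G)(23) = 42
Read each symbol's code off the tree from the root (left child = 0, right child = 1).

Codes:
  F: 0 (length 1)
  C: 100 (length 3)
  B: 101 (length 3)
  G: 11 (length 2)
Average code length: 74/42 = 1.7619 bits/symbol


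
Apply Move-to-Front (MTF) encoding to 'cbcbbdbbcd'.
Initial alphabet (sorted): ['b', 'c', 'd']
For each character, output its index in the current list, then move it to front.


MTF encoding:
'c': index 1 in ['b', 'c', 'd'] -> ['c', 'b', 'd']
'b': index 1 in ['c', 'b', 'd'] -> ['b', 'c', 'd']
'c': index 1 in ['b', 'c', 'd'] -> ['c', 'b', 'd']
'b': index 1 in ['c', 'b', 'd'] -> ['b', 'c', 'd']
'b': index 0 in ['b', 'c', 'd'] -> ['b', 'c', 'd']
'd': index 2 in ['b', 'c', 'd'] -> ['d', 'b', 'c']
'b': index 1 in ['d', 'b', 'c'] -> ['b', 'd', 'c']
'b': index 0 in ['b', 'd', 'c'] -> ['b', 'd', 'c']
'c': index 2 in ['b', 'd', 'c'] -> ['c', 'b', 'd']
'd': index 2 in ['c', 'b', 'd'] -> ['d', 'c', 'b']


Output: [1, 1, 1, 1, 0, 2, 1, 0, 2, 2]


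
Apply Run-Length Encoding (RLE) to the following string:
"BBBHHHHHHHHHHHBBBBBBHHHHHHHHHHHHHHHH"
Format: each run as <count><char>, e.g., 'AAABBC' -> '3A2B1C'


Scanning runs left to right:
  i=0: run of 'B' x 3 -> '3B'
  i=3: run of 'H' x 11 -> '11H'
  i=14: run of 'B' x 6 -> '6B'
  i=20: run of 'H' x 16 -> '16H'

RLE = 3B11H6B16H


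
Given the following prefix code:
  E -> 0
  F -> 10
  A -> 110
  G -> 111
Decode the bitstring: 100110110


Decoding step by step:
Bits 10 -> F
Bits 0 -> E
Bits 110 -> A
Bits 110 -> A


Decoded message: FEAA


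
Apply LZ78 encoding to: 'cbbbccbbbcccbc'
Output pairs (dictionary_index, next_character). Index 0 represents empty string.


LZ78 encoding steps:
Dictionary: {0: ''}
Step 1: w='' (idx 0), next='c' -> output (0, 'c'), add 'c' as idx 1
Step 2: w='' (idx 0), next='b' -> output (0, 'b'), add 'b' as idx 2
Step 3: w='b' (idx 2), next='b' -> output (2, 'b'), add 'bb' as idx 3
Step 4: w='c' (idx 1), next='c' -> output (1, 'c'), add 'cc' as idx 4
Step 5: w='bb' (idx 3), next='b' -> output (3, 'b'), add 'bbb' as idx 5
Step 6: w='cc' (idx 4), next='c' -> output (4, 'c'), add 'ccc' as idx 6
Step 7: w='b' (idx 2), next='c' -> output (2, 'c'), add 'bc' as idx 7


Encoded: [(0, 'c'), (0, 'b'), (2, 'b'), (1, 'c'), (3, 'b'), (4, 'c'), (2, 'c')]


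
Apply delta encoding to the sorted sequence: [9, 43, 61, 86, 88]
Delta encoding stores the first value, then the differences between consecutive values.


First value: 9
Deltas:
  43 - 9 = 34
  61 - 43 = 18
  86 - 61 = 25
  88 - 86 = 2


Delta encoded: [9, 34, 18, 25, 2]


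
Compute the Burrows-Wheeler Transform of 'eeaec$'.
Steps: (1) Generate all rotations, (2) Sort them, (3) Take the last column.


Rotations (sorted):
  0: $eeaec -> last char: c
  1: aec$ee -> last char: e
  2: c$eeae -> last char: e
  3: eaec$e -> last char: e
  4: ec$eea -> last char: a
  5: eeaec$ -> last char: $


BWT = ceeea$


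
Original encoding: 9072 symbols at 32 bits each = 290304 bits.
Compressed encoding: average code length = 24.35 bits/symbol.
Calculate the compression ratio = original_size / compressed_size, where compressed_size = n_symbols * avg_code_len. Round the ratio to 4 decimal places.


original_size = n_symbols * orig_bits = 9072 * 32 = 290304 bits
compressed_size = n_symbols * avg_code_len = 9072 * 24.35 = 220903.2 bits
ratio = original_size / compressed_size = 290304 / 220903.2 = 1.3142

Compression ratio = 1.3142


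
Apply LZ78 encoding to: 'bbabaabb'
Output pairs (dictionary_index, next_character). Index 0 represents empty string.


LZ78 encoding steps:
Dictionary: {0: ''}
Step 1: w='' (idx 0), next='b' -> output (0, 'b'), add 'b' as idx 1
Step 2: w='b' (idx 1), next='a' -> output (1, 'a'), add 'ba' as idx 2
Step 3: w='ba' (idx 2), next='a' -> output (2, 'a'), add 'baa' as idx 3
Step 4: w='b' (idx 1), next='b' -> output (1, 'b'), add 'bb' as idx 4


Encoded: [(0, 'b'), (1, 'a'), (2, 'a'), (1, 'b')]


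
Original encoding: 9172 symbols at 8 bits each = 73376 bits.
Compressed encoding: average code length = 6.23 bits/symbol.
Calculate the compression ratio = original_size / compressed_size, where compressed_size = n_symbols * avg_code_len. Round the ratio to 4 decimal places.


original_size = n_symbols * orig_bits = 9172 * 8 = 73376 bits
compressed_size = n_symbols * avg_code_len = 9172 * 6.23 = 57141.56 bits
ratio = original_size / compressed_size = 73376 / 57141.56 = 1.2841

Compression ratio = 1.2841


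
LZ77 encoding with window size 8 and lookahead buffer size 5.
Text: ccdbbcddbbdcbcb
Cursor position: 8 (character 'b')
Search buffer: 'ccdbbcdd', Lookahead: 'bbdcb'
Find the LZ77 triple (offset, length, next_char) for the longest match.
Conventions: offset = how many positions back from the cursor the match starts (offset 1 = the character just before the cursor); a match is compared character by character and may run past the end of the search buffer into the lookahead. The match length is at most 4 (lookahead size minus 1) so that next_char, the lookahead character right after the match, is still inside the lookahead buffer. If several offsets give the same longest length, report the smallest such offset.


Try each offset into the search buffer:
  offset=1 (pos 7, char 'd'): match length 0
  offset=2 (pos 6, char 'd'): match length 0
  offset=3 (pos 5, char 'c'): match length 0
  offset=4 (pos 4, char 'b'): match length 1
  offset=5 (pos 3, char 'b'): match length 2
  offset=6 (pos 2, char 'd'): match length 0
  offset=7 (pos 1, char 'c'): match length 0
  offset=8 (pos 0, char 'c'): match length 0
Longest match has length 2 at offset 5.
next_char = character at position 8 + 2 = 10 -> 'd'

Best match: offset=5, length=2 (matching 'bb' starting at position 3)
LZ77 triple: (5, 2, 'd')


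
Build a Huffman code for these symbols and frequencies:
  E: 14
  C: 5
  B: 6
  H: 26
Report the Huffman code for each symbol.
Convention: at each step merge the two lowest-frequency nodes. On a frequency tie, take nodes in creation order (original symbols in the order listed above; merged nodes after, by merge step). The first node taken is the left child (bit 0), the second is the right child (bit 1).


Huffman tree construction:
Step 1: Merge C(5) + B(6) = 11
Step 2: Merge (C+B)(11) + E(14) = 25
Step 3: Merge ((C+B)+E)(25) + H(26) = 51
Read each symbol's code off the tree from the root (left child = 0, right child = 1).

Codes:
  E: 01 (length 2)
  C: 000 (length 3)
  B: 001 (length 3)
  H: 1 (length 1)
Average code length: 87/51 = 1.7059 bits/symbol


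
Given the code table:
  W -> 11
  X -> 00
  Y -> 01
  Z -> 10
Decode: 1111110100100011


Decoding:
11 -> W
11 -> W
11 -> W
01 -> Y
00 -> X
10 -> Z
00 -> X
11 -> W


Result: WWWYXZXW


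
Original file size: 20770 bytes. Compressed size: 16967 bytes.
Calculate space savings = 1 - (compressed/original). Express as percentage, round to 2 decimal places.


ratio = compressed/original = 16967/20770 = 0.816899
savings = 1 - ratio = 1 - 0.816899 = 0.183101
as a percentage: 0.183101 * 100 = 18.31%

Space savings = 1 - 16967/20770 = 18.31%


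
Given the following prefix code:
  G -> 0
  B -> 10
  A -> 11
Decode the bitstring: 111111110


Decoding step by step:
Bits 11 -> A
Bits 11 -> A
Bits 11 -> A
Bits 11 -> A
Bits 0 -> G


Decoded message: AAAAG


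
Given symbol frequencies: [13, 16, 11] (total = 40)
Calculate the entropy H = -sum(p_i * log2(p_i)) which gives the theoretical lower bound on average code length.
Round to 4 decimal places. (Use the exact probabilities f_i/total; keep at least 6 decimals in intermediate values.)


Per-symbol terms -p_i * log2(p_i) with p_i = f_i/40:
  p = 13/40 = 0.325000: log2(p) = -1.621488, -p*log2(p) = 0.526984
  p = 16/40 = 0.400000: log2(p) = -1.321928, -p*log2(p) = 0.528771
  p = 11/40 = 0.275000: log2(p) = -1.862496, -p*log2(p) = 0.512187
H = 0.526984 + 0.528771 + 0.512187 = 1.567942

H = 1.5679 bits/symbol


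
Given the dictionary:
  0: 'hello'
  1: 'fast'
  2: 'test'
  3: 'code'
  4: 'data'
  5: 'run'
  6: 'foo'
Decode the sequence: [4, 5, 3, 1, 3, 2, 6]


Look up each index in the dictionary:
  4 -> 'data'
  5 -> 'run'
  3 -> 'code'
  1 -> 'fast'
  3 -> 'code'
  2 -> 'test'
  6 -> 'foo'

Decoded: "data run code fast code test foo"


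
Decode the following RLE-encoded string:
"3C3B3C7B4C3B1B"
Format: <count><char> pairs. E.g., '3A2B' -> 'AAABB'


Expanding each <count><char> pair:
  3C -> 'CCC'
  3B -> 'BBB'
  3C -> 'CCC'
  7B -> 'BBBBBBB'
  4C -> 'CCCC'
  3B -> 'BBB'
  1B -> 'B'

Decoded = CCCBBBCCCBBBBBBBCCCCBBBB


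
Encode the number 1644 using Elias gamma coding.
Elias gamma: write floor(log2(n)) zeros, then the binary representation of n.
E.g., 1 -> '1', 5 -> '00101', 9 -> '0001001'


num_bits = floor(log2(1644)) + 1 = 11
leading_zeros = num_bits - 1 = 10
binary(1644) = 11001101100

Elias gamma(1644) = '0000000000' + '11001101100' = 000000000011001101100 (21 bits)


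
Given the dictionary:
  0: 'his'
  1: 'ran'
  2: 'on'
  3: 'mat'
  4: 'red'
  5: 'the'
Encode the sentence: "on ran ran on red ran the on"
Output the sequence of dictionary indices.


Look up each word in the dictionary:
  'on' -> 2
  'ran' -> 1
  'ran' -> 1
  'on' -> 2
  'red' -> 4
  'ran' -> 1
  'the' -> 5
  'on' -> 2

Encoded: [2, 1, 1, 2, 4, 1, 5, 2]


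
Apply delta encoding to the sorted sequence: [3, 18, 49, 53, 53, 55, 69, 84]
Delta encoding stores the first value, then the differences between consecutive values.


First value: 3
Deltas:
  18 - 3 = 15
  49 - 18 = 31
  53 - 49 = 4
  53 - 53 = 0
  55 - 53 = 2
  69 - 55 = 14
  84 - 69 = 15


Delta encoded: [3, 15, 31, 4, 0, 2, 14, 15]


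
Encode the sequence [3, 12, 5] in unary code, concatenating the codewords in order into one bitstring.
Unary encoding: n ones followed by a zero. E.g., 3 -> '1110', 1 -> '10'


Encode each number as n ones followed by a terminating 0:
  3 -> 1110 (4 bits)
  12 -> 1111111111110 (13 bits)
  5 -> 111110 (6 bits)
Total length = 4 + 13 + 6 = 23 bits.

Unary([3, 12, 5]) = 11101111111111110111110 (23 bits)


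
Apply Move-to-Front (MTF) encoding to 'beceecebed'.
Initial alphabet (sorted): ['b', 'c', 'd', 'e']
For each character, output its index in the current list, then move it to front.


MTF encoding:
'b': index 0 in ['b', 'c', 'd', 'e'] -> ['b', 'c', 'd', 'e']
'e': index 3 in ['b', 'c', 'd', 'e'] -> ['e', 'b', 'c', 'd']
'c': index 2 in ['e', 'b', 'c', 'd'] -> ['c', 'e', 'b', 'd']
'e': index 1 in ['c', 'e', 'b', 'd'] -> ['e', 'c', 'b', 'd']
'e': index 0 in ['e', 'c', 'b', 'd'] -> ['e', 'c', 'b', 'd']
'c': index 1 in ['e', 'c', 'b', 'd'] -> ['c', 'e', 'b', 'd']
'e': index 1 in ['c', 'e', 'b', 'd'] -> ['e', 'c', 'b', 'd']
'b': index 2 in ['e', 'c', 'b', 'd'] -> ['b', 'e', 'c', 'd']
'e': index 1 in ['b', 'e', 'c', 'd'] -> ['e', 'b', 'c', 'd']
'd': index 3 in ['e', 'b', 'c', 'd'] -> ['d', 'e', 'b', 'c']


Output: [0, 3, 2, 1, 0, 1, 1, 2, 1, 3]


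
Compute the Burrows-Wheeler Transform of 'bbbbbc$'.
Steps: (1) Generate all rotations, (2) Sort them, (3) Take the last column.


Rotations (sorted):
  0: $bbbbbc -> last char: c
  1: bbbbbc$ -> last char: $
  2: bbbbc$b -> last char: b
  3: bbbc$bb -> last char: b
  4: bbc$bbb -> last char: b
  5: bc$bbbb -> last char: b
  6: c$bbbbb -> last char: b


BWT = c$bbbbb


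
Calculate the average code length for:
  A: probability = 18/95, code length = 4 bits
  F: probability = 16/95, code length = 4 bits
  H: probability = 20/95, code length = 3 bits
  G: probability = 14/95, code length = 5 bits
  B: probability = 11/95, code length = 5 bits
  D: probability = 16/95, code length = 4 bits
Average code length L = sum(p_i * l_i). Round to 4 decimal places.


Weighted contributions p_i * l_i:
  A: (18/95) * 4 = 72/95
  F: (16/95) * 4 = 64/95
  H: (20/95) * 3 = 60/95
  G: (14/95) * 5 = 70/95
  B: (11/95) * 5 = 55/95
  D: (16/95) * 4 = 64/95
Sum = (72 + 64 + 60 + 70 + 55 + 64)/95 = 385/95

L = 385/95 = 4.0526 bits/symbol


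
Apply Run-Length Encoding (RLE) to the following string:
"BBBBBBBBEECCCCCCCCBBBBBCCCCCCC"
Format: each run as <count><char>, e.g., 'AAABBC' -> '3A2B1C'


Scanning runs left to right:
  i=0: run of 'B' x 8 -> '8B'
  i=8: run of 'E' x 2 -> '2E'
  i=10: run of 'C' x 8 -> '8C'
  i=18: run of 'B' x 5 -> '5B'
  i=23: run of 'C' x 7 -> '7C'

RLE = 8B2E8C5B7C


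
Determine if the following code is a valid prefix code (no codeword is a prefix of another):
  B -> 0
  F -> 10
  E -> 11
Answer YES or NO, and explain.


Checking each pair (does one codeword prefix another?):
  B='0' vs F='10': no prefix
  B='0' vs E='11': no prefix
  F='10' vs B='0': no prefix
  F='10' vs E='11': no prefix
  E='11' vs B='0': no prefix
  E='11' vs F='10': no prefix
No violation found over all pairs.

YES -- this is a valid prefix code. No codeword is a prefix of any other codeword.


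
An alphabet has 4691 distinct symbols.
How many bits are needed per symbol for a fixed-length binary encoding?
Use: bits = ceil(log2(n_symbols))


log2(4691) = 12.1957
Bracket: 2^12 = 4096 < 4691 <= 2^13 = 8192
So ceil(log2(4691)) = 13

bits = ceil(log2(4691)) = ceil(12.1957) = 13 bits


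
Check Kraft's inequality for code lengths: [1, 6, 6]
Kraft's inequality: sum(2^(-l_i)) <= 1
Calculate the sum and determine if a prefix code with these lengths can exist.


Sum = 2^(-1) + 2^(-6) + 2^(-6)
    = 0.5 + 0.015625 + 0.015625
    = 34/64 = 0.53125
Since 0.53125 <= 1, Kraft's inequality IS satisfied.
A prefix code with these lengths CAN exist.

Kraft sum = 0.53125. Satisfied.


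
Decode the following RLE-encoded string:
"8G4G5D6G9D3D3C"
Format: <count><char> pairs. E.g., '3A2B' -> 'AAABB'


Expanding each <count><char> pair:
  8G -> 'GGGGGGGG'
  4G -> 'GGGG'
  5D -> 'DDDDD'
  6G -> 'GGGGGG'
  9D -> 'DDDDDDDDD'
  3D -> 'DDD'
  3C -> 'CCC'

Decoded = GGGGGGGGGGGGDDDDDGGGGGGDDDDDDDDDDDDCCC


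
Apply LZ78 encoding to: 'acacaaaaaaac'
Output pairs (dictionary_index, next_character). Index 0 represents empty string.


LZ78 encoding steps:
Dictionary: {0: ''}
Step 1: w='' (idx 0), next='a' -> output (0, 'a'), add 'a' as idx 1
Step 2: w='' (idx 0), next='c' -> output (0, 'c'), add 'c' as idx 2
Step 3: w='a' (idx 1), next='c' -> output (1, 'c'), add 'ac' as idx 3
Step 4: w='a' (idx 1), next='a' -> output (1, 'a'), add 'aa' as idx 4
Step 5: w='aa' (idx 4), next='a' -> output (4, 'a'), add 'aaa' as idx 5
Step 6: w='aa' (idx 4), next='c' -> output (4, 'c'), add 'aac' as idx 6


Encoded: [(0, 'a'), (0, 'c'), (1, 'c'), (1, 'a'), (4, 'a'), (4, 'c')]


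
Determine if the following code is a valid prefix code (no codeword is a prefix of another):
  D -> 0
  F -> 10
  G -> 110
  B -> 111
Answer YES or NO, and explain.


Checking each pair (does one codeword prefix another?):
  D='0' vs F='10': no prefix
  D='0' vs G='110': no prefix
  D='0' vs B='111': no prefix
  F='10' vs D='0': no prefix
  F='10' vs G='110': no prefix
  F='10' vs B='111': no prefix
  G='110' vs D='0': no prefix
  G='110' vs F='10': no prefix
  G='110' vs B='111': no prefix
  B='111' vs D='0': no prefix
  B='111' vs F='10': no prefix
  B='111' vs G='110': no prefix
No violation found over all pairs.

YES -- this is a valid prefix code. No codeword is a prefix of any other codeword.


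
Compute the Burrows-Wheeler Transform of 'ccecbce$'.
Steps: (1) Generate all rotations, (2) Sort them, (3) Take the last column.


Rotations (sorted):
  0: $ccecbce -> last char: e
  1: bce$ccec -> last char: c
  2: cbce$cce -> last char: e
  3: ccecbce$ -> last char: $
  4: ce$ccecb -> last char: b
  5: cecbce$c -> last char: c
  6: e$ccecbc -> last char: c
  7: ecbce$cc -> last char: c


BWT = ece$bccc


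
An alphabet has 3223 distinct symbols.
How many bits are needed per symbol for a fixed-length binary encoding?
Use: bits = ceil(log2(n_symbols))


log2(3223) = 11.6542
Bracket: 2^11 = 2048 < 3223 <= 2^12 = 4096
So ceil(log2(3223)) = 12

bits = ceil(log2(3223)) = ceil(11.6542) = 12 bits


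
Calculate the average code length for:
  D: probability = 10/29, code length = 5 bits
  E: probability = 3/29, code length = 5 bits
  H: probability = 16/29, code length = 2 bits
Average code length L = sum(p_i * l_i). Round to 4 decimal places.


Weighted contributions p_i * l_i:
  D: (10/29) * 5 = 50/29
  E: (3/29) * 5 = 15/29
  H: (16/29) * 2 = 32/29
Sum = (50 + 15 + 32)/29 = 97/29

L = 97/29 = 3.3448 bits/symbol


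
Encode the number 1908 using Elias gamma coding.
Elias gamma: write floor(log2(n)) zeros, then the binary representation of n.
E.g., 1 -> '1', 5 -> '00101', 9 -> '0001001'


num_bits = floor(log2(1908)) + 1 = 11
leading_zeros = num_bits - 1 = 10
binary(1908) = 11101110100

Elias gamma(1908) = '0000000000' + '11101110100' = 000000000011101110100 (21 bits)


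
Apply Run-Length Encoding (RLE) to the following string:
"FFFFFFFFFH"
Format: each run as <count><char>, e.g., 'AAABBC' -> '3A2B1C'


Scanning runs left to right:
  i=0: run of 'F' x 9 -> '9F'
  i=9: run of 'H' x 1 -> '1H'

RLE = 9F1H


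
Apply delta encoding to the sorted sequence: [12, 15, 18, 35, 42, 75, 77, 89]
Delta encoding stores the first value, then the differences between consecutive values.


First value: 12
Deltas:
  15 - 12 = 3
  18 - 15 = 3
  35 - 18 = 17
  42 - 35 = 7
  75 - 42 = 33
  77 - 75 = 2
  89 - 77 = 12


Delta encoded: [12, 3, 3, 17, 7, 33, 2, 12]


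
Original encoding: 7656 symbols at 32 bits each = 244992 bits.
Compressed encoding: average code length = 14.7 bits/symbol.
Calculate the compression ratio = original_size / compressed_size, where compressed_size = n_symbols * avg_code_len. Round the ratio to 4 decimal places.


original_size = n_symbols * orig_bits = 7656 * 32 = 244992 bits
compressed_size = n_symbols * avg_code_len = 7656 * 14.7 = 112543.2 bits
ratio = original_size / compressed_size = 244992 / 112543.2 = 2.1769

Compression ratio = 2.1769


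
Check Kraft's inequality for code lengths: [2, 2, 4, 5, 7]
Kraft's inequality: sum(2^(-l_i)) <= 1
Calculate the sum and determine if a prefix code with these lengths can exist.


Sum = 2^(-2) + 2^(-2) + 2^(-4) + 2^(-5) + 2^(-7)
    = 0.25 + 0.25 + 0.0625 + 0.03125 + 0.0078125
    = 77/128 = 0.6015625
Since 0.6015625 <= 1, Kraft's inequality IS satisfied.
A prefix code with these lengths CAN exist.

Kraft sum = 0.6015625. Satisfied.


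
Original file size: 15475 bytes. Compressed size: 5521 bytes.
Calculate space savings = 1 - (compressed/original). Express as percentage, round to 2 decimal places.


ratio = compressed/original = 5521/15475 = 0.356769
savings = 1 - ratio = 1 - 0.356769 = 0.643231
as a percentage: 0.643231 * 100 = 64.32%

Space savings = 1 - 5521/15475 = 64.32%


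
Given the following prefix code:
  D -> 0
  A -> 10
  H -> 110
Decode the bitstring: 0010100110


Decoding step by step:
Bits 0 -> D
Bits 0 -> D
Bits 10 -> A
Bits 10 -> A
Bits 0 -> D
Bits 110 -> H


Decoded message: DDAADH


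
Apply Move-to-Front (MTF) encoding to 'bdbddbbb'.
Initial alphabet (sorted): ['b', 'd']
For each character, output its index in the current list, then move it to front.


MTF encoding:
'b': index 0 in ['b', 'd'] -> ['b', 'd']
'd': index 1 in ['b', 'd'] -> ['d', 'b']
'b': index 1 in ['d', 'b'] -> ['b', 'd']
'd': index 1 in ['b', 'd'] -> ['d', 'b']
'd': index 0 in ['d', 'b'] -> ['d', 'b']
'b': index 1 in ['d', 'b'] -> ['b', 'd']
'b': index 0 in ['b', 'd'] -> ['b', 'd']
'b': index 0 in ['b', 'd'] -> ['b', 'd']


Output: [0, 1, 1, 1, 0, 1, 0, 0]


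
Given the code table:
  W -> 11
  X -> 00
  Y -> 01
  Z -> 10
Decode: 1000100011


Decoding:
10 -> Z
00 -> X
10 -> Z
00 -> X
11 -> W


Result: ZXZXW


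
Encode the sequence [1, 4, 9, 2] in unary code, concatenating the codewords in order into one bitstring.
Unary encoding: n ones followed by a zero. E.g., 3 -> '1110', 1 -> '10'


Encode each number as n ones followed by a terminating 0:
  1 -> 10 (2 bits)
  4 -> 11110 (5 bits)
  9 -> 1111111110 (10 bits)
  2 -> 110 (3 bits)
Total length = 2 + 5 + 10 + 3 = 20 bits.

Unary([1, 4, 9, 2]) = 10111101111111110110 (20 bits)


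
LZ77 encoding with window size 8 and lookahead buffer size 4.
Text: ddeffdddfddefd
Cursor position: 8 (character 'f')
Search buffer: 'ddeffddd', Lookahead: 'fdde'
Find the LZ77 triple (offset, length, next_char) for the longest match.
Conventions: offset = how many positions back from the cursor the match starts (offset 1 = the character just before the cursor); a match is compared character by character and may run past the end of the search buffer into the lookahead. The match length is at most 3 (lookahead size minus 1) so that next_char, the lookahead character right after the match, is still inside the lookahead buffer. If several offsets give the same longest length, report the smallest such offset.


Try each offset into the search buffer:
  offset=1 (pos 7, char 'd'): match length 0
  offset=2 (pos 6, char 'd'): match length 0
  offset=3 (pos 5, char 'd'): match length 0
  offset=4 (pos 4, char 'f'): match length 3
  offset=5 (pos 3, char 'f'): match length 1
  offset=6 (pos 2, char 'e'): match length 0
  offset=7 (pos 1, char 'd'): match length 0
  offset=8 (pos 0, char 'd'): match length 0
Longest match has length 3 at offset 4.
next_char = character at position 8 + 3 = 11 -> 'e'

Best match: offset=4, length=3 (matching 'fdd' starting at position 4)
LZ77 triple: (4, 3, 'e')


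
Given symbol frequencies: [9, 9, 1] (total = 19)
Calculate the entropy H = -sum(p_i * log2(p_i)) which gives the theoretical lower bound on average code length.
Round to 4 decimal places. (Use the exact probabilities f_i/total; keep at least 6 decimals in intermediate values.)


Per-symbol terms -p_i * log2(p_i) with p_i = f_i/19:
  p = 9/19 = 0.473684: log2(p) = -1.078003, -p*log2(p) = 0.510633
  p = 9/19 = 0.473684: log2(p) = -1.078003, -p*log2(p) = 0.510633
  p = 1/19 = 0.052632: log2(p) = -4.247928, -p*log2(p) = 0.223575
H = 0.510633 + 0.510633 + 0.223575 = 1.244841

H = 1.2448 bits/symbol


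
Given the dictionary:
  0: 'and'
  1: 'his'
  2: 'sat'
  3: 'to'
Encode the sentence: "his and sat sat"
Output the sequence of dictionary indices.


Look up each word in the dictionary:
  'his' -> 1
  'and' -> 0
  'sat' -> 2
  'sat' -> 2

Encoded: [1, 0, 2, 2]


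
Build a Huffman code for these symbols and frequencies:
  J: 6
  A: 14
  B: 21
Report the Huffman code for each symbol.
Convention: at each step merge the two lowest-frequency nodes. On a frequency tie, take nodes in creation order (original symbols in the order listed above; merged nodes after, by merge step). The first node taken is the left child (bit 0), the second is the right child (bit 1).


Huffman tree construction:
Step 1: Merge J(6) + A(14) = 20
Step 2: Merge (J+A)(20) + B(21) = 41
Read each symbol's code off the tree from the root (left child = 0, right child = 1).

Codes:
  J: 00 (length 2)
  A: 01 (length 2)
  B: 1 (length 1)
Average code length: 61/41 = 1.4878 bits/symbol


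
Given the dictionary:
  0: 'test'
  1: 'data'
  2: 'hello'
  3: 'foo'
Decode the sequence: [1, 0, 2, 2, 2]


Look up each index in the dictionary:
  1 -> 'data'
  0 -> 'test'
  2 -> 'hello'
  2 -> 'hello'
  2 -> 'hello'

Decoded: "data test hello hello hello"


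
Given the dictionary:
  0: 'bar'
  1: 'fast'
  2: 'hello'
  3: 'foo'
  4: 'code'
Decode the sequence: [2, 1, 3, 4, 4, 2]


Look up each index in the dictionary:
  2 -> 'hello'
  1 -> 'fast'
  3 -> 'foo'
  4 -> 'code'
  4 -> 'code'
  2 -> 'hello'

Decoded: "hello fast foo code code hello"


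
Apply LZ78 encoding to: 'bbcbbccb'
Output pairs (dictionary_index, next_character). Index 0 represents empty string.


LZ78 encoding steps:
Dictionary: {0: ''}
Step 1: w='' (idx 0), next='b' -> output (0, 'b'), add 'b' as idx 1
Step 2: w='b' (idx 1), next='c' -> output (1, 'c'), add 'bc' as idx 2
Step 3: w='b' (idx 1), next='b' -> output (1, 'b'), add 'bb' as idx 3
Step 4: w='' (idx 0), next='c' -> output (0, 'c'), add 'c' as idx 4
Step 5: w='c' (idx 4), next='b' -> output (4, 'b'), add 'cb' as idx 5


Encoded: [(0, 'b'), (1, 'c'), (1, 'b'), (0, 'c'), (4, 'b')]


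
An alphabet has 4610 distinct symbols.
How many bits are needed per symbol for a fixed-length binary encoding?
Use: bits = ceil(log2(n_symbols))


log2(4610) = 12.1706
Bracket: 2^12 = 4096 < 4610 <= 2^13 = 8192
So ceil(log2(4610)) = 13

bits = ceil(log2(4610)) = ceil(12.1706) = 13 bits
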